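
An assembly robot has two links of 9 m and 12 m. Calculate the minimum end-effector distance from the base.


Given: L1 = 9 m, L2 = 12 m
For a 2-link planar arm, min reach = |L1 - L2| (second link folded back)
Min reach = |9 - 12|
Min reach = 3 m

3 m


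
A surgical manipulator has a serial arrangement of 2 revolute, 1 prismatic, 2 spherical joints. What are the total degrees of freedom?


Given: serial robot with 2 revolute, 1 prismatic, 2 spherical joints
DOF contribution per joint type: revolute=1, prismatic=1, spherical=3, fixed=0
DOF = 2*1 + 1*1 + 2*3
DOF = 9

9


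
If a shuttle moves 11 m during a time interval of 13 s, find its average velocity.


Given: distance d = 11 m, time t = 13 s
Using v = d / t
v = 11 / 13
v = 11/13 m/s

11/13 m/s


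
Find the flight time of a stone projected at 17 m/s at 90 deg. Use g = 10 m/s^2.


Given: v0 = 17 m/s, theta = 90 deg, g = 10 m/s^2
sin(90) = 1
Using T = 2*v0*sin(theta) / g
T = 2*17*1 / 10
T = 34 / 10
T = 17/5 s

17/5 s


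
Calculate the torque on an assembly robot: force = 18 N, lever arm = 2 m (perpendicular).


Given: F = 18 N, r = 2 m, angle = 90 deg (perpendicular)
Using tau = F * r * sin(90)
sin(90) = 1
tau = 18 * 2 * 1
tau = 36 Nm

36 Nm


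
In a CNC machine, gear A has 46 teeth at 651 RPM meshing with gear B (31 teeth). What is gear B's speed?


Given: N1 = 46 teeth, w1 = 651 RPM, N2 = 31 teeth
Using N1*w1 = N2*w2
w2 = N1*w1 / N2
w2 = 46*651 / 31
w2 = 29946 / 31
w2 = 966 RPM

966 RPM


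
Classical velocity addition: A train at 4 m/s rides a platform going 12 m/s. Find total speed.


Given: object velocity = 4 m/s, platform velocity = 12 m/s (same direction)
Using classical velocity addition: v_total = v_object + v_platform
v_total = 4 + 12
v_total = 16 m/s

16 m/s


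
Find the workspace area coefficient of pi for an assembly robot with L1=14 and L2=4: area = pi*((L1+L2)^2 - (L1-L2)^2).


Given: L1 = 14, L2 = 4
(L1+L2)^2 = (18)^2 = 324
(L1-L2)^2 = (10)^2 = 100
Difference = 324 - 100 = 224
This equals 4*L1*L2 = 4*14*4 = 224
Workspace area = 224*pi

224


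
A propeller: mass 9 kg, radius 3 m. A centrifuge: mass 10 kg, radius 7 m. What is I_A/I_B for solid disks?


Given: M1=9 kg, R1=3 m, M2=10 kg, R2=7 m
For a disk: I = (1/2)*M*R^2, so I_A/I_B = (M1*R1^2)/(M2*R2^2)
M1*R1^2 = 9*9 = 81
M2*R2^2 = 10*49 = 490
I_A/I_B = 81/490 = 81/490

81/490


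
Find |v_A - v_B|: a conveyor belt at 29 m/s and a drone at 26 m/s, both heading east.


Given: v_A = 29 m/s east, v_B = 26 m/s east
Both move in the same direction; relative speed = |v_A - v_B|
|29 - 26| = |3|
= 3 m/s

3 m/s


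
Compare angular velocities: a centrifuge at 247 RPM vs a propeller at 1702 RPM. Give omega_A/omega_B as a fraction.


Given: RPM_A = 247, RPM_B = 1702
omega = 2*pi*RPM/60, so omega_A/omega_B = RPM_A / RPM_B
omega_A/omega_B = 247 / 1702
omega_A/omega_B = 247/1702

247/1702


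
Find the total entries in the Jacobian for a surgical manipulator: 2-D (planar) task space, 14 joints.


Given: task space dimension = 2, joints = 14
Jacobian is a 2 x 14 matrix
Total entries = rows * columns
Total = 2 * 14
Total = 28

28


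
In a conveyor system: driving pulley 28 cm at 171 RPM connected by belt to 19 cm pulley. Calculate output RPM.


Given: D1 = 28 cm, w1 = 171 RPM, D2 = 19 cm
Using D1*w1 = D2*w2
w2 = D1*w1 / D2
w2 = 28*171 / 19
w2 = 4788 / 19
w2 = 252 RPM

252 RPM


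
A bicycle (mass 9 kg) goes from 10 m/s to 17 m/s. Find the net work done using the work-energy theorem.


Given: m = 9 kg, v0 = 10 m/s, v = 17 m/s
Using W = (1/2)*m*(v^2 - v0^2)
v^2 = 17^2 = 289
v0^2 = 10^2 = 100
v^2 - v0^2 = 289 - 100 = 189
W = (1/2)*9*189 = 1701/2 J

1701/2 J


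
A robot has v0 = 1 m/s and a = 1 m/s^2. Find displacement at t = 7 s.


Given: v0 = 1 m/s, a = 1 m/s^2, t = 7 s
Using s = v0*t + (1/2)*a*t^2
s = 1*7 + (1/2)*1*7^2
s = 7 + (1/2)*49
s = 7 + 49/2
s = 63/2

63/2 m


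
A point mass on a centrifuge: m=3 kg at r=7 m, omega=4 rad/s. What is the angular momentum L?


Given: m = 3 kg, r = 7 m, omega = 4 rad/s
For a point mass: I = m*r^2
I = 3*7^2 = 3*49 = 147
L = I*omega = 147*4
L = 588 kg*m^2/s

588 kg*m^2/s


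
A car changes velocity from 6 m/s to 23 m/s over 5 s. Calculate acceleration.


Given: initial velocity v0 = 6 m/s, final velocity v = 23 m/s, time t = 5 s
Using a = (v - v0) / t
a = (23 - 6) / 5
a = 17 / 5
a = 17/5 m/s^2

17/5 m/s^2


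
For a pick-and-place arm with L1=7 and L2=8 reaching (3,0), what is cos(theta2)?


Given: L1 = 7, L2 = 8, target (x, y) = (3, 0)
Using cos(theta2) = (x^2 + y^2 - L1^2 - L2^2) / (2*L1*L2)
x^2 + y^2 = 3^2 + 0 = 9
L1^2 + L2^2 = 49 + 64 = 113
Numerator = 9 - 113 = -104
Denominator = 2*7*8 = 112
cos(theta2) = -104/112 = -13/14

-13/14


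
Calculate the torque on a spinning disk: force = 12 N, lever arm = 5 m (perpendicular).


Given: F = 12 N, r = 5 m, angle = 90 deg (perpendicular)
Using tau = F * r * sin(90)
sin(90) = 1
tau = 12 * 5 * 1
tau = 60 Nm

60 Nm


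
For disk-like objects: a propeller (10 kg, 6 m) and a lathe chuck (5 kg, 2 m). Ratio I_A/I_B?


Given: M1=10 kg, R1=6 m, M2=5 kg, R2=2 m
For a disk: I = (1/2)*M*R^2, so I_A/I_B = (M1*R1^2)/(M2*R2^2)
M1*R1^2 = 10*36 = 360
M2*R2^2 = 5*4 = 20
I_A/I_B = 360/20 = 18

18


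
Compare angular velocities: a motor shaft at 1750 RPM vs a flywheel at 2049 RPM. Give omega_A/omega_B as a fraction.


Given: RPM_A = 1750, RPM_B = 2049
omega = 2*pi*RPM/60, so omega_A/omega_B = RPM_A / RPM_B
omega_A/omega_B = 1750 / 2049
omega_A/omega_B = 1750/2049

1750/2049


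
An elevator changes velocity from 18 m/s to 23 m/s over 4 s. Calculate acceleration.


Given: initial velocity v0 = 18 m/s, final velocity v = 23 m/s, time t = 4 s
Using a = (v - v0) / t
a = (23 - 18) / 4
a = 5 / 4
a = 5/4 m/s^2

5/4 m/s^2


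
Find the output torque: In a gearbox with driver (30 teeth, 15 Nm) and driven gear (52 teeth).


Given: N1 = 30, N2 = 52, T1 = 15 Nm
Using T2/T1 = N2/N1
T2 = T1 * N2 / N1
T2 = 15 * 52 / 30
T2 = 780 / 30
T2 = 26 Nm

26 Nm


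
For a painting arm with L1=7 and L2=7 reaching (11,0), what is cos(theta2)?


Given: L1 = 7, L2 = 7, target (x, y) = (11, 0)
Using cos(theta2) = (x^2 + y^2 - L1^2 - L2^2) / (2*L1*L2)
x^2 + y^2 = 11^2 + 0 = 121
L1^2 + L2^2 = 49 + 49 = 98
Numerator = 121 - 98 = 23
Denominator = 2*7*7 = 98
cos(theta2) = 23/98 = 23/98

23/98


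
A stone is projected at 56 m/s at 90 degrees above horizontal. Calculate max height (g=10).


Given: v0 = 56 m/s, theta = 90 deg, g = 10 m/s^2
sin^2(90) = 1
Using H = v0^2 * sin^2(theta) / (2*g)
H = 56^2 * 1 / (2*10)
H = 3136 * 1 / 20
H = 3136 / 20
H = 784/5 m

784/5 m


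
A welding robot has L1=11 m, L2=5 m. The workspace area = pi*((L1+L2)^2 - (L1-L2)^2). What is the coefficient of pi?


Given: L1 = 11, L2 = 5
(L1+L2)^2 = (16)^2 = 256
(L1-L2)^2 = (6)^2 = 36
Difference = 256 - 36 = 220
This equals 4*L1*L2 = 4*11*5 = 220
Workspace area = 220*pi

220


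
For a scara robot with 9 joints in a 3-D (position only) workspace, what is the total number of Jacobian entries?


Given: task space dimension = 3, joints = 9
Jacobian is a 3 x 9 matrix
Total entries = rows * columns
Total = 3 * 9
Total = 27

27


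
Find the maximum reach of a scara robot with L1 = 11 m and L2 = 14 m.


Given: L1 = 11 m, L2 = 14 m
For a 2-link planar arm, max reach = L1 + L2 (fully extended)
Max reach = 11 + 14
Max reach = 25 m

25 m


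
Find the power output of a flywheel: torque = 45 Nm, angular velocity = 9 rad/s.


Given: tau = 45 Nm, omega = 9 rad/s
Using P = tau * omega
P = 45 * 9
P = 405 W

405 W


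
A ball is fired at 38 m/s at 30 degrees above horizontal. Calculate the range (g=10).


Given: v0 = 38 m/s, theta = 30 deg, g = 10 m/s^2
sin(2*30) = sin(60) = sqrt(3)/2
Using R = v0^2 * sin(2*theta) / g
R = 38^2 * (sqrt(3)/2) / 10
R = 1444 * sqrt(3) / 20
R = 361/5*sqrt(3) m

361/5*sqrt(3) m


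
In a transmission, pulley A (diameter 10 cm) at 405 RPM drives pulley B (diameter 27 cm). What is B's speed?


Given: D1 = 10 cm, w1 = 405 RPM, D2 = 27 cm
Using D1*w1 = D2*w2
w2 = D1*w1 / D2
w2 = 10*405 / 27
w2 = 4050 / 27
w2 = 150 RPM

150 RPM


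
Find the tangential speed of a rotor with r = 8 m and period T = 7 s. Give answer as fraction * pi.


Given: radius r = 8 m, period T = 7 s
Using v = 2*pi*r / T
v = 2*pi*8 / 7
v = 16*pi / 7
v = 16/7*pi m/s

16/7*pi m/s


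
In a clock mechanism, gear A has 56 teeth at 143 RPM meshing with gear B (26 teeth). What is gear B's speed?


Given: N1 = 56 teeth, w1 = 143 RPM, N2 = 26 teeth
Using N1*w1 = N2*w2
w2 = N1*w1 / N2
w2 = 56*143 / 26
w2 = 8008 / 26
w2 = 308 RPM

308 RPM


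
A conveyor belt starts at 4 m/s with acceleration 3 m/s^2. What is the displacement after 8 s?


Given: v0 = 4 m/s, a = 3 m/s^2, t = 8 s
Using s = v0*t + (1/2)*a*t^2
s = 4*8 + (1/2)*3*8^2
s = 32 + (1/2)*192
s = 32 + 96
s = 128

128 m


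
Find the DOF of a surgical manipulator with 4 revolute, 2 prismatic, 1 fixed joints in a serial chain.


Given: serial robot with 4 revolute, 2 prismatic, 1 fixed joints
DOF contribution per joint type: revolute=1, prismatic=1, spherical=3, fixed=0
DOF = 4*1 + 2*1 + 1*0
DOF = 6

6


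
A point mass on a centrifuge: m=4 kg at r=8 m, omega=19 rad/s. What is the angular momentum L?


Given: m = 4 kg, r = 8 m, omega = 19 rad/s
For a point mass: I = m*r^2
I = 4*8^2 = 4*64 = 256
L = I*omega = 256*19
L = 4864 kg*m^2/s

4864 kg*m^2/s


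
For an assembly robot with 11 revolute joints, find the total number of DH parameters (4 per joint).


Given: 11 joints, 4 DH parameters per joint (d, theta, a, alpha)
Total DH parameters = number_of_joints * 4
Total = 11 * 4
Total = 44

44


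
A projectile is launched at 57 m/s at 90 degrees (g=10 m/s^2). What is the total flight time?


Given: v0 = 57 m/s, theta = 90 deg, g = 10 m/s^2
sin(90) = 1
Using T = 2*v0*sin(theta) / g
T = 2*57*1 / 10
T = 114 / 10
T = 57/5 s

57/5 s


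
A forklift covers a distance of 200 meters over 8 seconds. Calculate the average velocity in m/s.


Given: distance d = 200 m, time t = 8 s
Using v = d / t
v = 200 / 8
v = 25 m/s

25 m/s


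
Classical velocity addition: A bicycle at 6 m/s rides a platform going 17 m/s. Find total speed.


Given: object velocity = 6 m/s, platform velocity = 17 m/s (same direction)
Using classical velocity addition: v_total = v_object + v_platform
v_total = 6 + 17
v_total = 23 m/s

23 m/s


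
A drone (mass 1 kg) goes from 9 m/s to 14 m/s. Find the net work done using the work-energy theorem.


Given: m = 1 kg, v0 = 9 m/s, v = 14 m/s
Using W = (1/2)*m*(v^2 - v0^2)
v^2 = 14^2 = 196
v0^2 = 9^2 = 81
v^2 - v0^2 = 196 - 81 = 115
W = (1/2)*1*115 = 115/2 J

115/2 J


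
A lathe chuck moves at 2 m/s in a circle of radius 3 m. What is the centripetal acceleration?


Given: v = 2 m/s, r = 3 m
Using a_c = v^2 / r
a_c = 2^2 / 3
a_c = 4 / 3
a_c = 4/3 m/s^2

4/3 m/s^2


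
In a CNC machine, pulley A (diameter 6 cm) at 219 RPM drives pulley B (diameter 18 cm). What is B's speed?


Given: D1 = 6 cm, w1 = 219 RPM, D2 = 18 cm
Using D1*w1 = D2*w2
w2 = D1*w1 / D2
w2 = 6*219 / 18
w2 = 1314 / 18
w2 = 73 RPM

73 RPM


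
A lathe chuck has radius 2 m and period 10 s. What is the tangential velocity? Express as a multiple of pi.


Given: radius r = 2 m, period T = 10 s
Using v = 2*pi*r / T
v = 2*pi*2 / 10
v = 4*pi / 10
v = 2/5*pi m/s

2/5*pi m/s


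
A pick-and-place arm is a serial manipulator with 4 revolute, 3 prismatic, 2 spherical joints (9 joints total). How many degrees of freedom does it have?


Given: serial robot with 4 revolute, 3 prismatic, 2 spherical joints
DOF contribution per joint type: revolute=1, prismatic=1, spherical=3, fixed=0
DOF = 4*1 + 3*1 + 2*3
DOF = 13

13


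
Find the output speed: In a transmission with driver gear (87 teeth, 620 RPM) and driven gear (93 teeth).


Given: N1 = 87 teeth, w1 = 620 RPM, N2 = 93 teeth
Using N1*w1 = N2*w2
w2 = N1*w1 / N2
w2 = 87*620 / 93
w2 = 53940 / 93
w2 = 580 RPM

580 RPM


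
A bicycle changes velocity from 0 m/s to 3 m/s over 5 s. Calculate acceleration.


Given: initial velocity v0 = 0 m/s, final velocity v = 3 m/s, time t = 5 s
Using a = (v - v0) / t
a = (3 - 0) / 5
a = 3 / 5
a = 3/5 m/s^2

3/5 m/s^2


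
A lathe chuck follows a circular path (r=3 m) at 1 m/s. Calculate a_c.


Given: v = 1 m/s, r = 3 m
Using a_c = v^2 / r
a_c = 1^2 / 3
a_c = 1 / 3
a_c = 1/3 m/s^2

1/3 m/s^2


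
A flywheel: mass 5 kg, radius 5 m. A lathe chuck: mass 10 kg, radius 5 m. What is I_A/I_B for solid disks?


Given: M1=5 kg, R1=5 m, M2=10 kg, R2=5 m
For a disk: I = (1/2)*M*R^2, so I_A/I_B = (M1*R1^2)/(M2*R2^2)
M1*R1^2 = 5*25 = 125
M2*R2^2 = 10*25 = 250
I_A/I_B = 125/250 = 1/2

1/2


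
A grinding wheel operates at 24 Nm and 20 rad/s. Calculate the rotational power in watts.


Given: tau = 24 Nm, omega = 20 rad/s
Using P = tau * omega
P = 24 * 20
P = 480 W

480 W


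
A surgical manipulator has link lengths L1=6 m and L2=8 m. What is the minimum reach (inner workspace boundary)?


Given: L1 = 6 m, L2 = 8 m
For a 2-link planar arm, min reach = |L1 - L2| (second link folded back)
Min reach = |6 - 8|
Min reach = 2 m

2 m


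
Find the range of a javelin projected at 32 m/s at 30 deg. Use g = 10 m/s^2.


Given: v0 = 32 m/s, theta = 30 deg, g = 10 m/s^2
sin(2*30) = sin(60) = sqrt(3)/2
Using R = v0^2 * sin(2*theta) / g
R = 32^2 * (sqrt(3)/2) / 10
R = 1024 * sqrt(3) / 20
R = 256/5*sqrt(3) m

256/5*sqrt(3) m


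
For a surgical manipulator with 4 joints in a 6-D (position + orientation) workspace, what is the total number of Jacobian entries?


Given: task space dimension = 6, joints = 4
Jacobian is a 6 x 4 matrix
Total entries = rows * columns
Total = 6 * 4
Total = 24

24


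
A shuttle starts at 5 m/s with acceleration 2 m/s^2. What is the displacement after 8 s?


Given: v0 = 5 m/s, a = 2 m/s^2, t = 8 s
Using s = v0*t + (1/2)*a*t^2
s = 5*8 + (1/2)*2*8^2
s = 40 + (1/2)*128
s = 40 + 64
s = 104

104 m


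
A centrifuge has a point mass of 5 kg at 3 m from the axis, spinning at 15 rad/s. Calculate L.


Given: m = 5 kg, r = 3 m, omega = 15 rad/s
For a point mass: I = m*r^2
I = 5*3^2 = 5*9 = 45
L = I*omega = 45*15
L = 675 kg*m^2/s

675 kg*m^2/s


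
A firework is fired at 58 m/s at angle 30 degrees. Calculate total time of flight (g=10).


Given: v0 = 58 m/s, theta = 30 deg, g = 10 m/s^2
sin(30) = 1/2
Using T = 2*v0*sin(theta) / g
T = 2*58*1/2 / 10
T = 58 / 10
T = 29/5 s

29/5 s


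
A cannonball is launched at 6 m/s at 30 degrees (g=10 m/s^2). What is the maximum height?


Given: v0 = 6 m/s, theta = 30 deg, g = 10 m/s^2
sin^2(30) = 1/4
Using H = v0^2 * sin^2(theta) / (2*g)
H = 6^2 * 1/4 / (2*10)
H = 36 * 1/4 / 20
H = 9 / 20
H = 9/20 m

9/20 m


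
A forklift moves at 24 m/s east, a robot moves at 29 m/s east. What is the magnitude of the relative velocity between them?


Given: v_A = 24 m/s east, v_B = 29 m/s east
Both move in the same direction; relative speed = |v_A - v_B|
|24 - 29| = |-5|
= 5 m/s

5 m/s


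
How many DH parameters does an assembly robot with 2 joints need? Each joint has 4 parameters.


Given: 2 joints, 4 DH parameters per joint (d, theta, a, alpha)
Total DH parameters = number_of_joints * 4
Total = 2 * 4
Total = 8

8


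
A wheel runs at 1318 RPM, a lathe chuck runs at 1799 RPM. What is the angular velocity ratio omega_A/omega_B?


Given: RPM_A = 1318, RPM_B = 1799
omega = 2*pi*RPM/60, so omega_A/omega_B = RPM_A / RPM_B
omega_A/omega_B = 1318 / 1799
omega_A/omega_B = 1318/1799

1318/1799


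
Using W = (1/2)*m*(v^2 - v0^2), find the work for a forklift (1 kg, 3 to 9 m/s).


Given: m = 1 kg, v0 = 3 m/s, v = 9 m/s
Using W = (1/2)*m*(v^2 - v0^2)
v^2 = 9^2 = 81
v0^2 = 3^2 = 9
v^2 - v0^2 = 81 - 9 = 72
W = (1/2)*1*72 = 36 J

36 J


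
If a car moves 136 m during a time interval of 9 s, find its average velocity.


Given: distance d = 136 m, time t = 9 s
Using v = d / t
v = 136 / 9
v = 136/9 m/s

136/9 m/s


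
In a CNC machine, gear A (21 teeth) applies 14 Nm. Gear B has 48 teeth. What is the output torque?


Given: N1 = 21, N2 = 48, T1 = 14 Nm
Using T2/T1 = N2/N1
T2 = T1 * N2 / N1
T2 = 14 * 48 / 21
T2 = 672 / 21
T2 = 32 Nm

32 Nm


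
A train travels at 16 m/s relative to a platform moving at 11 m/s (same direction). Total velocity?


Given: object velocity = 16 m/s, platform velocity = 11 m/s (same direction)
Using classical velocity addition: v_total = v_object + v_platform
v_total = 16 + 11
v_total = 27 m/s

27 m/s


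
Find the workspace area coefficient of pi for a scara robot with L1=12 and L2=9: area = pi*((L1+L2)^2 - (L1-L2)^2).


Given: L1 = 12, L2 = 9
(L1+L2)^2 = (21)^2 = 441
(L1-L2)^2 = (3)^2 = 9
Difference = 441 - 9 = 432
This equals 4*L1*L2 = 4*12*9 = 432
Workspace area = 432*pi

432


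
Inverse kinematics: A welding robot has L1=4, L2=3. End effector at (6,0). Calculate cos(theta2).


Given: L1 = 4, L2 = 3, target (x, y) = (6, 0)
Using cos(theta2) = (x^2 + y^2 - L1^2 - L2^2) / (2*L1*L2)
x^2 + y^2 = 6^2 + 0 = 36
L1^2 + L2^2 = 16 + 9 = 25
Numerator = 36 - 25 = 11
Denominator = 2*4*3 = 24
cos(theta2) = 11/24 = 11/24

11/24


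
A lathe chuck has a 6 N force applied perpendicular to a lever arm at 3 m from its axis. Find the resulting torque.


Given: F = 6 N, r = 3 m, angle = 90 deg (perpendicular)
Using tau = F * r * sin(90)
sin(90) = 1
tau = 6 * 3 * 1
tau = 18 Nm

18 Nm


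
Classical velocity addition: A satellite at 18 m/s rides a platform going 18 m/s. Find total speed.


Given: object velocity = 18 m/s, platform velocity = 18 m/s (same direction)
Using classical velocity addition: v_total = v_object + v_platform
v_total = 18 + 18
v_total = 36 m/s

36 m/s


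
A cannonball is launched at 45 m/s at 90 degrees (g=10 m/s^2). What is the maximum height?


Given: v0 = 45 m/s, theta = 90 deg, g = 10 m/s^2
sin^2(90) = 1
Using H = v0^2 * sin^2(theta) / (2*g)
H = 45^2 * 1 / (2*10)
H = 2025 * 1 / 20
H = 2025 / 20
H = 405/4 m

405/4 m


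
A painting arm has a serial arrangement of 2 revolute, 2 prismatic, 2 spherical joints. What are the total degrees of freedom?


Given: serial robot with 2 revolute, 2 prismatic, 2 spherical joints
DOF contribution per joint type: revolute=1, prismatic=1, spherical=3, fixed=0
DOF = 2*1 + 2*1 + 2*3
DOF = 10

10


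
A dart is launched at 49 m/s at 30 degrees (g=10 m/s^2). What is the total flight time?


Given: v0 = 49 m/s, theta = 30 deg, g = 10 m/s^2
sin(30) = 1/2
Using T = 2*v0*sin(theta) / g
T = 2*49*1/2 / 10
T = 49 / 10
T = 49/10 s

49/10 s


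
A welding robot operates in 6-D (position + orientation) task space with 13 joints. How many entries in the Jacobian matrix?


Given: task space dimension = 6, joints = 13
Jacobian is a 6 x 13 matrix
Total entries = rows * columns
Total = 6 * 13
Total = 78

78


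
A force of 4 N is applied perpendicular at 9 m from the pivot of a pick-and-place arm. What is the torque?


Given: F = 4 N, r = 9 m, angle = 90 deg (perpendicular)
Using tau = F * r * sin(90)
sin(90) = 1
tau = 4 * 9 * 1
tau = 36 Nm

36 Nm


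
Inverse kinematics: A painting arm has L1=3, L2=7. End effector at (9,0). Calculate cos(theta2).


Given: L1 = 3, L2 = 7, target (x, y) = (9, 0)
Using cos(theta2) = (x^2 + y^2 - L1^2 - L2^2) / (2*L1*L2)
x^2 + y^2 = 9^2 + 0 = 81
L1^2 + L2^2 = 9 + 49 = 58
Numerator = 81 - 58 = 23
Denominator = 2*3*7 = 42
cos(theta2) = 23/42 = 23/42

23/42


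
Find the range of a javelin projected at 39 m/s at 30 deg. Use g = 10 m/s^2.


Given: v0 = 39 m/s, theta = 30 deg, g = 10 m/s^2
sin(2*30) = sin(60) = sqrt(3)/2
Using R = v0^2 * sin(2*theta) / g
R = 39^2 * (sqrt(3)/2) / 10
R = 1521 * sqrt(3) / 20
R = 1521/20*sqrt(3) m

1521/20*sqrt(3) m


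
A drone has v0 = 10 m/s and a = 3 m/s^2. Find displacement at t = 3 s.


Given: v0 = 10 m/s, a = 3 m/s^2, t = 3 s
Using s = v0*t + (1/2)*a*t^2
s = 10*3 + (1/2)*3*3^2
s = 30 + (1/2)*27
s = 30 + 27/2
s = 87/2

87/2 m


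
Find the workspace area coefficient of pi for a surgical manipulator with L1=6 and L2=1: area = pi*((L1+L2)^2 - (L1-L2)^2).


Given: L1 = 6, L2 = 1
(L1+L2)^2 = (7)^2 = 49
(L1-L2)^2 = (5)^2 = 25
Difference = 49 - 25 = 24
This equals 4*L1*L2 = 4*6*1 = 24
Workspace area = 24*pi

24


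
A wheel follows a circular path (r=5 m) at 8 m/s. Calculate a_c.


Given: v = 8 m/s, r = 5 m
Using a_c = v^2 / r
a_c = 8^2 / 5
a_c = 64 / 5
a_c = 64/5 m/s^2

64/5 m/s^2


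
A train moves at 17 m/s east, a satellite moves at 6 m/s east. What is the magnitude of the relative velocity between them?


Given: v_A = 17 m/s east, v_B = 6 m/s east
Both move in the same direction; relative speed = |v_A - v_B|
|17 - 6| = |11|
= 11 m/s

11 m/s


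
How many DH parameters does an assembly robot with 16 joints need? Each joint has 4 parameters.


Given: 16 joints, 4 DH parameters per joint (d, theta, a, alpha)
Total DH parameters = number_of_joints * 4
Total = 16 * 4
Total = 64

64


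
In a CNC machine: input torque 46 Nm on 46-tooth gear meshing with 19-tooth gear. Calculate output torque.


Given: N1 = 46, N2 = 19, T1 = 46 Nm
Using T2/T1 = N2/N1
T2 = T1 * N2 / N1
T2 = 46 * 19 / 46
T2 = 874 / 46
T2 = 19 Nm

19 Nm


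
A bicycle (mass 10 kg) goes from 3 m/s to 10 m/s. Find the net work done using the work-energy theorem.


Given: m = 10 kg, v0 = 3 m/s, v = 10 m/s
Using W = (1/2)*m*(v^2 - v0^2)
v^2 = 10^2 = 100
v0^2 = 3^2 = 9
v^2 - v0^2 = 100 - 9 = 91
W = (1/2)*10*91 = 455 J

455 J


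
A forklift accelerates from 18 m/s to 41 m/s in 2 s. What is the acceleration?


Given: initial velocity v0 = 18 m/s, final velocity v = 41 m/s, time t = 2 s
Using a = (v - v0) / t
a = (41 - 18) / 2
a = 23 / 2
a = 23/2 m/s^2

23/2 m/s^2


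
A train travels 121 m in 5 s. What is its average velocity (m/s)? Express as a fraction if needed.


Given: distance d = 121 m, time t = 5 s
Using v = d / t
v = 121 / 5
v = 121/5 m/s

121/5 m/s


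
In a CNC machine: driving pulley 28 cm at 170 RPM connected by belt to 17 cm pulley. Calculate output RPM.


Given: D1 = 28 cm, w1 = 170 RPM, D2 = 17 cm
Using D1*w1 = D2*w2
w2 = D1*w1 / D2
w2 = 28*170 / 17
w2 = 4760 / 17
w2 = 280 RPM

280 RPM


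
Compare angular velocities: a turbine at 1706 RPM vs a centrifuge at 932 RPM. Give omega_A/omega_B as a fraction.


Given: RPM_A = 1706, RPM_B = 932
omega = 2*pi*RPM/60, so omega_A/omega_B = RPM_A / RPM_B
omega_A/omega_B = 1706 / 932
omega_A/omega_B = 853/466

853/466


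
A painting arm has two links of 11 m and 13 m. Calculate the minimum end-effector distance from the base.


Given: L1 = 11 m, L2 = 13 m
For a 2-link planar arm, min reach = |L1 - L2| (second link folded back)
Min reach = |11 - 13|
Min reach = 2 m

2 m


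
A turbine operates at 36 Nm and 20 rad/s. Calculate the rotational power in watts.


Given: tau = 36 Nm, omega = 20 rad/s
Using P = tau * omega
P = 36 * 20
P = 720 W

720 W


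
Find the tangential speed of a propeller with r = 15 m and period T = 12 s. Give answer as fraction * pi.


Given: radius r = 15 m, period T = 12 s
Using v = 2*pi*r / T
v = 2*pi*15 / 12
v = 30*pi / 12
v = 5/2*pi m/s

5/2*pi m/s


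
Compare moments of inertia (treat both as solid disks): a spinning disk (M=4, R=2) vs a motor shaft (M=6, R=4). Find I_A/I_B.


Given: M1=4 kg, R1=2 m, M2=6 kg, R2=4 m
For a disk: I = (1/2)*M*R^2, so I_A/I_B = (M1*R1^2)/(M2*R2^2)
M1*R1^2 = 4*4 = 16
M2*R2^2 = 6*16 = 96
I_A/I_B = 16/96 = 1/6

1/6


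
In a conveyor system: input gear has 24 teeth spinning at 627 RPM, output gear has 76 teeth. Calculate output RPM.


Given: N1 = 24 teeth, w1 = 627 RPM, N2 = 76 teeth
Using N1*w1 = N2*w2
w2 = N1*w1 / N2
w2 = 24*627 / 76
w2 = 15048 / 76
w2 = 198 RPM

198 RPM


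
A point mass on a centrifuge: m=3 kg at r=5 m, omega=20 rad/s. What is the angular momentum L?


Given: m = 3 kg, r = 5 m, omega = 20 rad/s
For a point mass: I = m*r^2
I = 3*5^2 = 3*25 = 75
L = I*omega = 75*20
L = 1500 kg*m^2/s

1500 kg*m^2/s


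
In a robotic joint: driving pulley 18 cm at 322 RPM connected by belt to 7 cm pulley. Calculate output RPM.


Given: D1 = 18 cm, w1 = 322 RPM, D2 = 7 cm
Using D1*w1 = D2*w2
w2 = D1*w1 / D2
w2 = 18*322 / 7
w2 = 5796 / 7
w2 = 828 RPM

828 RPM


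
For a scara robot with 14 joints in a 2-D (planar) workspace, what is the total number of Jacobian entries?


Given: task space dimension = 2, joints = 14
Jacobian is a 2 x 14 matrix
Total entries = rows * columns
Total = 2 * 14
Total = 28

28


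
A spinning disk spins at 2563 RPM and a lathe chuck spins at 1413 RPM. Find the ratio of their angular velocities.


Given: RPM_A = 2563, RPM_B = 1413
omega = 2*pi*RPM/60, so omega_A/omega_B = RPM_A / RPM_B
omega_A/omega_B = 2563 / 1413
omega_A/omega_B = 2563/1413

2563/1413


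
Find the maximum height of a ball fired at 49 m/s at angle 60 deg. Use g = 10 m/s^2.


Given: v0 = 49 m/s, theta = 60 deg, g = 10 m/s^2
sin^2(60) = 3/4
Using H = v0^2 * sin^2(theta) / (2*g)
H = 49^2 * 3/4 / (2*10)
H = 2401 * 3/4 / 20
H = 7203/4 / 20
H = 7203/80 m

7203/80 m


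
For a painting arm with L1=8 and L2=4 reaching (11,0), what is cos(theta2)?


Given: L1 = 8, L2 = 4, target (x, y) = (11, 0)
Using cos(theta2) = (x^2 + y^2 - L1^2 - L2^2) / (2*L1*L2)
x^2 + y^2 = 11^2 + 0 = 121
L1^2 + L2^2 = 64 + 16 = 80
Numerator = 121 - 80 = 41
Denominator = 2*8*4 = 64
cos(theta2) = 41/64 = 41/64

41/64


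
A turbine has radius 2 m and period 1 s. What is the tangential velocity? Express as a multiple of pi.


Given: radius r = 2 m, period T = 1 s
Using v = 2*pi*r / T
v = 2*pi*2 / 1
v = 4*pi / 1
v = 4*pi m/s

4*pi m/s


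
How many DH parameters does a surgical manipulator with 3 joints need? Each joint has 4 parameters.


Given: 3 joints, 4 DH parameters per joint (d, theta, a, alpha)
Total DH parameters = number_of_joints * 4
Total = 3 * 4
Total = 12

12


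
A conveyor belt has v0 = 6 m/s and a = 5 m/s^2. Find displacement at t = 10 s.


Given: v0 = 6 m/s, a = 5 m/s^2, t = 10 s
Using s = v0*t + (1/2)*a*t^2
s = 6*10 + (1/2)*5*10^2
s = 60 + (1/2)*500
s = 60 + 250
s = 310

310 m


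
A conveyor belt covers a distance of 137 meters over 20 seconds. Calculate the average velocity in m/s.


Given: distance d = 137 m, time t = 20 s
Using v = d / t
v = 137 / 20
v = 137/20 m/s

137/20 m/s


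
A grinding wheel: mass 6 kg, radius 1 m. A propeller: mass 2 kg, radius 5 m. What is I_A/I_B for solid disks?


Given: M1=6 kg, R1=1 m, M2=2 kg, R2=5 m
For a disk: I = (1/2)*M*R^2, so I_A/I_B = (M1*R1^2)/(M2*R2^2)
M1*R1^2 = 6*1 = 6
M2*R2^2 = 2*25 = 50
I_A/I_B = 6/50 = 3/25

3/25


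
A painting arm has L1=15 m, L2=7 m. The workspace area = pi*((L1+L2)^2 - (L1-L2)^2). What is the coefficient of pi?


Given: L1 = 15, L2 = 7
(L1+L2)^2 = (22)^2 = 484
(L1-L2)^2 = (8)^2 = 64
Difference = 484 - 64 = 420
This equals 4*L1*L2 = 4*15*7 = 420
Workspace area = 420*pi

420


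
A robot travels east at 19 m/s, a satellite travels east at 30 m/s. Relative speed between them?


Given: v_A = 19 m/s east, v_B = 30 m/s east
Both move in the same direction; relative speed = |v_A - v_B|
|19 - 30| = |-11|
= 11 m/s

11 m/s


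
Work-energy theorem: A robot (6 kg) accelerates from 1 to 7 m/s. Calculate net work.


Given: m = 6 kg, v0 = 1 m/s, v = 7 m/s
Using W = (1/2)*m*(v^2 - v0^2)
v^2 = 7^2 = 49
v0^2 = 1^2 = 1
v^2 - v0^2 = 49 - 1 = 48
W = (1/2)*6*48 = 144 J

144 J


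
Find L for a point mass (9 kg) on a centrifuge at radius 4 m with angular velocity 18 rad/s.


Given: m = 9 kg, r = 4 m, omega = 18 rad/s
For a point mass: I = m*r^2
I = 9*4^2 = 9*16 = 144
L = I*omega = 144*18
L = 2592 kg*m^2/s

2592 kg*m^2/s


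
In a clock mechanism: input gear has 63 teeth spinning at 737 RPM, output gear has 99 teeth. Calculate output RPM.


Given: N1 = 63 teeth, w1 = 737 RPM, N2 = 99 teeth
Using N1*w1 = N2*w2
w2 = N1*w1 / N2
w2 = 63*737 / 99
w2 = 46431 / 99
w2 = 469 RPM

469 RPM


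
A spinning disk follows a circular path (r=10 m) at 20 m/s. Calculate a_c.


Given: v = 20 m/s, r = 10 m
Using a_c = v^2 / r
a_c = 20^2 / 10
a_c = 400 / 10
a_c = 40 m/s^2

40 m/s^2


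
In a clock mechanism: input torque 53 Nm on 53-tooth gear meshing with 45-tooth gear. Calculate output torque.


Given: N1 = 53, N2 = 45, T1 = 53 Nm
Using T2/T1 = N2/N1
T2 = T1 * N2 / N1
T2 = 53 * 45 / 53
T2 = 2385 / 53
T2 = 45 Nm

45 Nm


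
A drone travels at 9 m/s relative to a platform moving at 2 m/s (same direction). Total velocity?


Given: object velocity = 9 m/s, platform velocity = 2 m/s (same direction)
Using classical velocity addition: v_total = v_object + v_platform
v_total = 9 + 2
v_total = 11 m/s

11 m/s


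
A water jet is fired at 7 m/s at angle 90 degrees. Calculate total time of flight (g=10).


Given: v0 = 7 m/s, theta = 90 deg, g = 10 m/s^2
sin(90) = 1
Using T = 2*v0*sin(theta) / g
T = 2*7*1 / 10
T = 14 / 10
T = 7/5 s

7/5 s


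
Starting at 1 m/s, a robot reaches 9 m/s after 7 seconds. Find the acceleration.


Given: initial velocity v0 = 1 m/s, final velocity v = 9 m/s, time t = 7 s
Using a = (v - v0) / t
a = (9 - 1) / 7
a = 8 / 7
a = 8/7 m/s^2

8/7 m/s^2


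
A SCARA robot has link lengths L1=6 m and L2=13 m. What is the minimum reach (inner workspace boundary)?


Given: L1 = 6 m, L2 = 13 m
For a 2-link planar arm, min reach = |L1 - L2| (second link folded back)
Min reach = |6 - 13|
Min reach = 7 m

7 m


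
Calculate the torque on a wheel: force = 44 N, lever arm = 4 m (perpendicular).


Given: F = 44 N, r = 4 m, angle = 90 deg (perpendicular)
Using tau = F * r * sin(90)
sin(90) = 1
tau = 44 * 4 * 1
tau = 176 Nm

176 Nm


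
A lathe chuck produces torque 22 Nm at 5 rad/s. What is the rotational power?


Given: tau = 22 Nm, omega = 5 rad/s
Using P = tau * omega
P = 22 * 5
P = 110 W

110 W


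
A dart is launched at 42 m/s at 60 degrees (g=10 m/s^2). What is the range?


Given: v0 = 42 m/s, theta = 60 deg, g = 10 m/s^2
sin(2*60) = sin(120) = sqrt(3)/2
Using R = v0^2 * sin(2*theta) / g
R = 42^2 * (sqrt(3)/2) / 10
R = 1764 * sqrt(3) / 20
R = 441/5*sqrt(3) m

441/5*sqrt(3) m


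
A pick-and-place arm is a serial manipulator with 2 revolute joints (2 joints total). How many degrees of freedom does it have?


Given: serial robot with 2 revolute joints
DOF contribution per joint type: revolute=1, prismatic=1, spherical=3, fixed=0
DOF = 2*1
DOF = 2

2


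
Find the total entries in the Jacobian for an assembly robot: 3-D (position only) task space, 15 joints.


Given: task space dimension = 3, joints = 15
Jacobian is a 3 x 15 matrix
Total entries = rows * columns
Total = 3 * 15
Total = 45

45


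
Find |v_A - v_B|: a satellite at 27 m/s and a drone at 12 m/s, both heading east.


Given: v_A = 27 m/s east, v_B = 12 m/s east
Both move in the same direction; relative speed = |v_A - v_B|
|27 - 12| = |15|
= 15 m/s

15 m/s


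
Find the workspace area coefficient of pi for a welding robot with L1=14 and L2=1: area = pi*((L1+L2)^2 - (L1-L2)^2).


Given: L1 = 14, L2 = 1
(L1+L2)^2 = (15)^2 = 225
(L1-L2)^2 = (13)^2 = 169
Difference = 225 - 169 = 56
This equals 4*L1*L2 = 4*14*1 = 56
Workspace area = 56*pi

56


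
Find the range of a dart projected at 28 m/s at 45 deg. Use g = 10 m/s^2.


Given: v0 = 28 m/s, theta = 45 deg, g = 10 m/s^2
sin(2*45) = sin(90) = 1
Using R = v0^2 * sin(2*theta) / g
R = 28^2 * 1 / 10
R = 784 / 10
R = 392/5 m

392/5 m


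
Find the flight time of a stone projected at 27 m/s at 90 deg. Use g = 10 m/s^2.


Given: v0 = 27 m/s, theta = 90 deg, g = 10 m/s^2
sin(90) = 1
Using T = 2*v0*sin(theta) / g
T = 2*27*1 / 10
T = 54 / 10
T = 27/5 s

27/5 s


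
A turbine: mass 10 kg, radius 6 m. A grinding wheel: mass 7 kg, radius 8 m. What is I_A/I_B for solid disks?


Given: M1=10 kg, R1=6 m, M2=7 kg, R2=8 m
For a disk: I = (1/2)*M*R^2, so I_A/I_B = (M1*R1^2)/(M2*R2^2)
M1*R1^2 = 10*36 = 360
M2*R2^2 = 7*64 = 448
I_A/I_B = 360/448 = 45/56

45/56


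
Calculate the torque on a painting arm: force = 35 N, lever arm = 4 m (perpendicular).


Given: F = 35 N, r = 4 m, angle = 90 deg (perpendicular)
Using tau = F * r * sin(90)
sin(90) = 1
tau = 35 * 4 * 1
tau = 140 Nm

140 Nm


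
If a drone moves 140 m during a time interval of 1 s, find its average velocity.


Given: distance d = 140 m, time t = 1 s
Using v = d / t
v = 140 / 1
v = 140 m/s

140 m/s


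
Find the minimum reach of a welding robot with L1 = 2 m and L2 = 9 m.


Given: L1 = 2 m, L2 = 9 m
For a 2-link planar arm, min reach = |L1 - L2| (second link folded back)
Min reach = |2 - 9|
Min reach = 7 m

7 m


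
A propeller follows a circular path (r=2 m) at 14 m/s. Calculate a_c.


Given: v = 14 m/s, r = 2 m
Using a_c = v^2 / r
a_c = 14^2 / 2
a_c = 196 / 2
a_c = 98 m/s^2

98 m/s^2


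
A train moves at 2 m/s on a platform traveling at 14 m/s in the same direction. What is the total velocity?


Given: object velocity = 2 m/s, platform velocity = 14 m/s (same direction)
Using classical velocity addition: v_total = v_object + v_platform
v_total = 2 + 14
v_total = 16 m/s

16 m/s


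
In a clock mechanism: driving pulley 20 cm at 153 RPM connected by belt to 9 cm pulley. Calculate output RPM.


Given: D1 = 20 cm, w1 = 153 RPM, D2 = 9 cm
Using D1*w1 = D2*w2
w2 = D1*w1 / D2
w2 = 20*153 / 9
w2 = 3060 / 9
w2 = 340 RPM

340 RPM


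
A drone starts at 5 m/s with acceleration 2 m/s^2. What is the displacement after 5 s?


Given: v0 = 5 m/s, a = 2 m/s^2, t = 5 s
Using s = v0*t + (1/2)*a*t^2
s = 5*5 + (1/2)*2*5^2
s = 25 + (1/2)*50
s = 25 + 25
s = 50

50 m


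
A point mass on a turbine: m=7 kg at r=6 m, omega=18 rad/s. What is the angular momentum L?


Given: m = 7 kg, r = 6 m, omega = 18 rad/s
For a point mass: I = m*r^2
I = 7*6^2 = 7*36 = 252
L = I*omega = 252*18
L = 4536 kg*m^2/s

4536 kg*m^2/s


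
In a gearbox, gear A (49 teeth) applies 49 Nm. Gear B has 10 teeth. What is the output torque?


Given: N1 = 49, N2 = 10, T1 = 49 Nm
Using T2/T1 = N2/N1
T2 = T1 * N2 / N1
T2 = 49 * 10 / 49
T2 = 490 / 49
T2 = 10 Nm

10 Nm


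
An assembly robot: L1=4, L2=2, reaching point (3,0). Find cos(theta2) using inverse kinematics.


Given: L1 = 4, L2 = 2, target (x, y) = (3, 0)
Using cos(theta2) = (x^2 + y^2 - L1^2 - L2^2) / (2*L1*L2)
x^2 + y^2 = 3^2 + 0 = 9
L1^2 + L2^2 = 16 + 4 = 20
Numerator = 9 - 20 = -11
Denominator = 2*4*2 = 16
cos(theta2) = -11/16 = -11/16

-11/16


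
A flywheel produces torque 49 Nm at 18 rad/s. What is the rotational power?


Given: tau = 49 Nm, omega = 18 rad/s
Using P = tau * omega
P = 49 * 18
P = 882 W

882 W


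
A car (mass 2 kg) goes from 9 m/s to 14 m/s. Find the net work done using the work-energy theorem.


Given: m = 2 kg, v0 = 9 m/s, v = 14 m/s
Using W = (1/2)*m*(v^2 - v0^2)
v^2 = 14^2 = 196
v0^2 = 9^2 = 81
v^2 - v0^2 = 196 - 81 = 115
W = (1/2)*2*115 = 115 J

115 J


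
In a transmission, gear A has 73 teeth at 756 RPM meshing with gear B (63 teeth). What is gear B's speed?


Given: N1 = 73 teeth, w1 = 756 RPM, N2 = 63 teeth
Using N1*w1 = N2*w2
w2 = N1*w1 / N2
w2 = 73*756 / 63
w2 = 55188 / 63
w2 = 876 RPM

876 RPM


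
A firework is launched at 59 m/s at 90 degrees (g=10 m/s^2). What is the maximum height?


Given: v0 = 59 m/s, theta = 90 deg, g = 10 m/s^2
sin^2(90) = 1
Using H = v0^2 * sin^2(theta) / (2*g)
H = 59^2 * 1 / (2*10)
H = 3481 * 1 / 20
H = 3481 / 20
H = 3481/20 m

3481/20 m


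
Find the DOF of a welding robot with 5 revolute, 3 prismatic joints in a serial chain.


Given: serial robot with 5 revolute, 3 prismatic joints
DOF contribution per joint type: revolute=1, prismatic=1, spherical=3, fixed=0
DOF = 5*1 + 3*1
DOF = 8

8


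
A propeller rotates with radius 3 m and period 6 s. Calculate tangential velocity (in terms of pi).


Given: radius r = 3 m, period T = 6 s
Using v = 2*pi*r / T
v = 2*pi*3 / 6
v = 6*pi / 6
v = 1*pi m/s

1*pi m/s


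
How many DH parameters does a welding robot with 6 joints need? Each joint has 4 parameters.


Given: 6 joints, 4 DH parameters per joint (d, theta, a, alpha)
Total DH parameters = number_of_joints * 4
Total = 6 * 4
Total = 24

24


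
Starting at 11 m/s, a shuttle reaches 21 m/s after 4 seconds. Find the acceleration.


Given: initial velocity v0 = 11 m/s, final velocity v = 21 m/s, time t = 4 s
Using a = (v - v0) / t
a = (21 - 11) / 4
a = 10 / 4
a = 5/2 m/s^2

5/2 m/s^2


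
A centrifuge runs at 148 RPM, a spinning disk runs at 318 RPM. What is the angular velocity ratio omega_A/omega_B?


Given: RPM_A = 148, RPM_B = 318
omega = 2*pi*RPM/60, so omega_A/omega_B = RPM_A / RPM_B
omega_A/omega_B = 148 / 318
omega_A/omega_B = 74/159

74/159


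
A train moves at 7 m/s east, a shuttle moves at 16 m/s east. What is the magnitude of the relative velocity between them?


Given: v_A = 7 m/s east, v_B = 16 m/s east
Both move in the same direction; relative speed = |v_A - v_B|
|7 - 16| = |-9|
= 9 m/s

9 m/s


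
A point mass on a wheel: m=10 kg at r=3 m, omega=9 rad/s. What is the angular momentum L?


Given: m = 10 kg, r = 3 m, omega = 9 rad/s
For a point mass: I = m*r^2
I = 10*3^2 = 10*9 = 90
L = I*omega = 90*9
L = 810 kg*m^2/s

810 kg*m^2/s


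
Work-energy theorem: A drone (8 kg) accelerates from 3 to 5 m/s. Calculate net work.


Given: m = 8 kg, v0 = 3 m/s, v = 5 m/s
Using W = (1/2)*m*(v^2 - v0^2)
v^2 = 5^2 = 25
v0^2 = 3^2 = 9
v^2 - v0^2 = 25 - 9 = 16
W = (1/2)*8*16 = 64 J

64 J


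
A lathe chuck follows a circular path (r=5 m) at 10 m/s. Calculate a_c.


Given: v = 10 m/s, r = 5 m
Using a_c = v^2 / r
a_c = 10^2 / 5
a_c = 100 / 5
a_c = 20 m/s^2

20 m/s^2


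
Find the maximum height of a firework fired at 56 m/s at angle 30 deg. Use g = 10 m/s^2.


Given: v0 = 56 m/s, theta = 30 deg, g = 10 m/s^2
sin^2(30) = 1/4
Using H = v0^2 * sin^2(theta) / (2*g)
H = 56^2 * 1/4 / (2*10)
H = 3136 * 1/4 / 20
H = 784 / 20
H = 196/5 m

196/5 m


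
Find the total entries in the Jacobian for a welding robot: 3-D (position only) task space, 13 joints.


Given: task space dimension = 3, joints = 13
Jacobian is a 3 x 13 matrix
Total entries = rows * columns
Total = 3 * 13
Total = 39

39


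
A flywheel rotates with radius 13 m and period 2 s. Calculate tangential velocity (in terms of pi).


Given: radius r = 13 m, period T = 2 s
Using v = 2*pi*r / T
v = 2*pi*13 / 2
v = 26*pi / 2
v = 13*pi m/s

13*pi m/s


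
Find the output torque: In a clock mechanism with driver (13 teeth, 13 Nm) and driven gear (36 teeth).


Given: N1 = 13, N2 = 36, T1 = 13 Nm
Using T2/T1 = N2/N1
T2 = T1 * N2 / N1
T2 = 13 * 36 / 13
T2 = 468 / 13
T2 = 36 Nm

36 Nm


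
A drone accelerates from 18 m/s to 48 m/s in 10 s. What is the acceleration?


Given: initial velocity v0 = 18 m/s, final velocity v = 48 m/s, time t = 10 s
Using a = (v - v0) / t
a = (48 - 18) / 10
a = 30 / 10
a = 3 m/s^2

3 m/s^2


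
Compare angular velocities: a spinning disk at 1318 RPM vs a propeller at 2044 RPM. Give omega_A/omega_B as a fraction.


Given: RPM_A = 1318, RPM_B = 2044
omega = 2*pi*RPM/60, so omega_A/omega_B = RPM_A / RPM_B
omega_A/omega_B = 1318 / 2044
omega_A/omega_B = 659/1022

659/1022


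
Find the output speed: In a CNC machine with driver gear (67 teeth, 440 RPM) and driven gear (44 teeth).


Given: N1 = 67 teeth, w1 = 440 RPM, N2 = 44 teeth
Using N1*w1 = N2*w2
w2 = N1*w1 / N2
w2 = 67*440 / 44
w2 = 29480 / 44
w2 = 670 RPM

670 RPM


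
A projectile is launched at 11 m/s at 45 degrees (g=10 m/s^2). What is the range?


Given: v0 = 11 m/s, theta = 45 deg, g = 10 m/s^2
sin(2*45) = sin(90) = 1
Using R = v0^2 * sin(2*theta) / g
R = 11^2 * 1 / 10
R = 121 / 10
R = 121/10 m

121/10 m


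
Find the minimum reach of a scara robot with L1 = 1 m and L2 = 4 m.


Given: L1 = 1 m, L2 = 4 m
For a 2-link planar arm, min reach = |L1 - L2| (second link folded back)
Min reach = |1 - 4|
Min reach = 3 m

3 m
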